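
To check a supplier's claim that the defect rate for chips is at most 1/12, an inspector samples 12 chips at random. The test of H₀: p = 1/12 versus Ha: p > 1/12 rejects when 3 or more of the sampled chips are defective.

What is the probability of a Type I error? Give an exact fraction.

642062000537/8916100448256

Under H₀, K ~ Binomial(12, 1/12); the Type I error rate is P(K ≥ 3).
Computing the lower-tail complement: 1 − 8274038447719/8916100448256 = 642062000537/8916100448256.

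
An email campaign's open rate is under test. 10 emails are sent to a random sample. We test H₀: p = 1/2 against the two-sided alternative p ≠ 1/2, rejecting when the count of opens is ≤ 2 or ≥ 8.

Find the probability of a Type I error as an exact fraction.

7/64

Under H₀, X ~ Binomial(10, 1/2); α is the probability of landing in either tail, P(X ≤ 2) + P(X ≥ 8).
Each tail has probability (1 + 10 + 45)/1024; doubling gives α = 112/1024 = 7/64.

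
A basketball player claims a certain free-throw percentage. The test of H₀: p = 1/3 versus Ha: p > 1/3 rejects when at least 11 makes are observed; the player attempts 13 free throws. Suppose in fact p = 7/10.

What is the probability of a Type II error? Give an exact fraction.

7788298257/9765625000

Under the alternative p = 7/10, K ~ Binomial(13, 7/10); β is the probability the test does not reject, P(K < 11).
Equivalently, β = 1 − P(K ≥ 11) = 7788298257/9765625000.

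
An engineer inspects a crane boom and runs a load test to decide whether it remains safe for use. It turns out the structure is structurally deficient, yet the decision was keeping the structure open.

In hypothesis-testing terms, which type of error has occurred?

The null hypothesis here is that the structure meets the required load capacity (safe).
'Keeping the structure open' corresponds to failing to reject H₀.
H₀ was not rejected but H₀ is false — a Type II error (false negative).

Type II error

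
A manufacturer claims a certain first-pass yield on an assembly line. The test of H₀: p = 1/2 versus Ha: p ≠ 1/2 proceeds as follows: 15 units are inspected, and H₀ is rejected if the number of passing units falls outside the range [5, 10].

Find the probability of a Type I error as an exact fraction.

Under H₀, X ~ Binomial(15, 1/2); α is the probability of landing in either tail, P(X ≤ 4) + P(X ≥ 11).
The two tails are symmetric, so α = 2·(1 + 15 + 105 + 455 + 1365)/2^15 = 3882/32768 = 1941/16384.

1941/16384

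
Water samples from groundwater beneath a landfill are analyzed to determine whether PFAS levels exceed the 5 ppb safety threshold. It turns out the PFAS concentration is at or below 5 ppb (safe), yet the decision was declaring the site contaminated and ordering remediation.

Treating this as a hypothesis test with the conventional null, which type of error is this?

Type I error

The null hypothesis here is that the PFAS concentration is at or below 5 ppb (safe).
'Declaring the site contaminated and ordering remediation' corresponds to rejecting H₀.
H₀ was rejected but H₀ is true — a Type I error (false positive).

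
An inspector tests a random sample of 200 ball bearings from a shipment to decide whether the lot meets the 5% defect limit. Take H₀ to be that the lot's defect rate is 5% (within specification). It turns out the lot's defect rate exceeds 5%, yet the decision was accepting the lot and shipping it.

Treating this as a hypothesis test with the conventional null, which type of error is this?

'Accepting the lot and shipping it' corresponds to failing to reject H₀.
H₀ was not rejected but H₀ is false — a Type II error (false negative).

Type II error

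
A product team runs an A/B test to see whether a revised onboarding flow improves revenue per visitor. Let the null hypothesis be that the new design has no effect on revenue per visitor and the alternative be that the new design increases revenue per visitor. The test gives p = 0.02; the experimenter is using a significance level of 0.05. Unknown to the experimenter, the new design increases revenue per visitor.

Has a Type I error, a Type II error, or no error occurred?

Since p = 0.02 < α = 0.05, H₀ is rejected.
H₀ is false (actually the new design increases revenue per visitor).
The decision matches the true state — no error.

Neither — the decision is correct.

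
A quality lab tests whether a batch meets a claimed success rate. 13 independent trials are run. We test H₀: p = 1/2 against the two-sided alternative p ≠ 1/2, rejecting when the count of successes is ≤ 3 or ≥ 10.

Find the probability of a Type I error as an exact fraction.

Under H₀, K ~ Binomial(13, 1/2); α is the probability of landing in either tail, P(K ≤ 3) + P(K ≥ 10).
By symmetry, α = 2·P(K ≤ 3) = 2·(1 + 13 + 78 + 286)/8192 = 756/8192 = 189/2048.

189/2048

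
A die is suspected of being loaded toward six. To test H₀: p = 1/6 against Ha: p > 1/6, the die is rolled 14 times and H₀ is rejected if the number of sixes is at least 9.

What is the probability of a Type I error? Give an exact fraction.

769969/8707129344

α = P(reject H₀ | H₀ true) = P(S ≥ 9 | p = 1/6), with S ~ Binomial(14, 1/6).
Summing C(14,j)(1/6)^j(5/6)^{14−j} for j = 9,…,14 gives 769969/8707129344.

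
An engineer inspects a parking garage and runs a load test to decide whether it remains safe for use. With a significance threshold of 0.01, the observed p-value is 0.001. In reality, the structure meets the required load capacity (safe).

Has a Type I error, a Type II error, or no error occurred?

Type I error

The conventional null hypothesis is that the structure meets the required load capacity (safe).
Since p = 0.001 < α = 0.01, H₀ is rejected.
H₀ is true (actually the structure meets the required load capacity (safe)).
Rejecting a true H₀ is a Type I error.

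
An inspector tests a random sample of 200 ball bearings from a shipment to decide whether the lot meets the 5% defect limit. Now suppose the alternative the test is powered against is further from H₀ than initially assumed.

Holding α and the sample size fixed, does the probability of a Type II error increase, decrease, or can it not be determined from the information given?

It decreases.

The further the true parameter sits from the null value, the more of the Ha sampling distribution falls in the rejection region.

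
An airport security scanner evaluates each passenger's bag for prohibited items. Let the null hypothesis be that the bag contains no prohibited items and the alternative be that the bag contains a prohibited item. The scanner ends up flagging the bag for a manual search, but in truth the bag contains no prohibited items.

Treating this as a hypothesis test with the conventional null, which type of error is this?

Type I error

'Flagging the bag for a manual search' corresponds to rejecting H₀.
H₀ was rejected but H₀ is true — a Type I error (false positive).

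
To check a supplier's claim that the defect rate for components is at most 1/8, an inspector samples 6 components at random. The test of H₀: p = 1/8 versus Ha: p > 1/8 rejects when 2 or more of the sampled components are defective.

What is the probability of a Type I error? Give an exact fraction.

Under H₀, K ~ Binomial(6, 1/8); the Type I error rate is P(K ≥ 2).
α = 1 − P(K ≤ 1) = 1 − 218491/262144 = 43653/262144.

43653/262144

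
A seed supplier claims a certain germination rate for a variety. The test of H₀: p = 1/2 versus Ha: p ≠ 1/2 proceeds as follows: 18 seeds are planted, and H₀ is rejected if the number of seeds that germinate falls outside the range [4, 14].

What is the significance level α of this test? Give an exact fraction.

247/32768

α = P(S ≤ 3 or S ≥ 15 | p = 1/2), S ~ Binomial(18, 1/2).
By symmetry, α = 2·P(S ≤ 3) = 2·(1 + 18 + 153 + 816)/262144 = 1976/262144 = 247/32768.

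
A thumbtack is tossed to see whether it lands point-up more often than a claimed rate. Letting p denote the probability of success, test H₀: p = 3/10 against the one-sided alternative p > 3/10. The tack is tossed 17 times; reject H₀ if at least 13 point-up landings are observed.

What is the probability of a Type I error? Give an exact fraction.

α = P(reject H₀ | H₀ true) = P(Y ≥ 13 | p = 3/10), with Y ~ Binomial(17, 3/10).
Adding the binomial terms for j = 13 through 17 with p = 3/10 yields 1032701997051/10000000000000000.

1032701997051/10000000000000000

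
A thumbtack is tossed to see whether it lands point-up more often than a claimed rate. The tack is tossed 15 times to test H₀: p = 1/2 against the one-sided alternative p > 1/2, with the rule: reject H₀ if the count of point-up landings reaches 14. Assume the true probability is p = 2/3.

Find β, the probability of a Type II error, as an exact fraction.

14070379/14348907

Under the alternative p = 2/3, K ~ Binomial(15, 2/3); β is the probability the test does not reject, P(K < 14).
Equivalently, β = 1 − P(K ≥ 14) = 14070379/14348907.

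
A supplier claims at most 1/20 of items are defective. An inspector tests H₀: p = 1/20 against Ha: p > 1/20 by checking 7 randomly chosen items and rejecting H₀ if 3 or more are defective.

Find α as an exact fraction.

961803/256000000

α = P(reject H₀ | H₀ true) = P(X ≥ 3 | p = 1/20), X ~ Binomial(7, 1/20).
Via the complement, α = 1 − Σ_{j=0}^{2} C(7,j)(1/20)^j(19/20)^{7-j} = 961803/256000000.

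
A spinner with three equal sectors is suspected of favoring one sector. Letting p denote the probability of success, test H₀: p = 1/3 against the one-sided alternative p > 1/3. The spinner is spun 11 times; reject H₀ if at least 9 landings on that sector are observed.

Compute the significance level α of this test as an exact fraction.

1/729

α = P(reject H₀ | H₀ true) = P(X ≥ 9 | p = 1/3), with X ~ Binomial(11, 1/3).
Adding the binomial terms for j = 9 through 11 with p = 1/3 yields 1/729.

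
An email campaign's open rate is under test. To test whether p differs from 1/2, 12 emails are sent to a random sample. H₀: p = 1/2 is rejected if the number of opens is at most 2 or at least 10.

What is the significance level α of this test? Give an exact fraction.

The significance level is the null-hypothesis probability of the rejection region {≤2} ∪ {≥10}.
Each tail has probability (1 + 12 + 66)/4096; doubling gives α = 158/4096 = 79/2048.

79/2048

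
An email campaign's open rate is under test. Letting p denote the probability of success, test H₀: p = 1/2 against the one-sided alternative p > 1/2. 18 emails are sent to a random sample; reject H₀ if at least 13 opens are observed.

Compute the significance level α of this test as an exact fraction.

Under H₀, S ~ Binomial(18, 1/2), and α = P(S ≥ 13).
Summing the upper tail: (8568 + 3060 + 816 + 153 + 18 + 1) / 2^18 = 12616/262144 = 1577/32768.

1577/32768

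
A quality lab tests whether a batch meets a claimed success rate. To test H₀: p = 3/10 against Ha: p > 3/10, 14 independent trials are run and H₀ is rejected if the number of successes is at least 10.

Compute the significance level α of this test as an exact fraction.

Under H₀, K ~ Binomial(14, 3/10), and α = P(K ≥ 10).
P(K ≥ 10) = Σ_{j=10}^{14} C(14,j)·(3/10)^j·(7/10)^{14-j} = 33313260987/20000000000000.

33313260987/20000000000000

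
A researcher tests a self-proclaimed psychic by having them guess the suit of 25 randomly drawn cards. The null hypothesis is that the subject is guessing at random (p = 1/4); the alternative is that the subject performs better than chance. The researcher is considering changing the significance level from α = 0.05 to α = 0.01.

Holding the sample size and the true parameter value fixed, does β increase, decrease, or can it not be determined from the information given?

Tightening α shrinks the rejection region. When Ha holds, fewer sample outcomes clear the stricter threshold, so more fall in the acceptance region.

It increases.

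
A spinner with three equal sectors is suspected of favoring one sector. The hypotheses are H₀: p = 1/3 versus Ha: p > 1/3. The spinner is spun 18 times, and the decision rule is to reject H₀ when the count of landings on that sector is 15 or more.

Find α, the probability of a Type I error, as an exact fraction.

7177/387420489

The Type I error probability is α = P(K ≥ 15) computed under H₀, where K ~ Binomial(18, 1/3).
P(K ≥ 15) = Σ_{j=15}^{18} C(18,j)·(1/3)^j·(2/3)^{18-j} = 7177/387420489.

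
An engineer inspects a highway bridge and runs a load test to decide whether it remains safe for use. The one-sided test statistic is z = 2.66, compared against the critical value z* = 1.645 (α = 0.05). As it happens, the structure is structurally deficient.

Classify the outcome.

The conventional null hypothesis is that the structure meets the required load capacity (safe).
Since z = 2.66 > z* = 1.645, H₀ is rejected.
H₀ is false (actually the structure is structurally deficient).
The decision matches the true state — no error.

No error (correct decision).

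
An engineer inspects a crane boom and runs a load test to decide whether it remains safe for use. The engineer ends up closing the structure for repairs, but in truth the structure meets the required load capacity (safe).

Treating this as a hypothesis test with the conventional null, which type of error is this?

Type I error

The null hypothesis here is that the structure meets the required load capacity (safe).
'Closing the structure for repairs' corresponds to rejecting H₀.
H₀ was rejected but H₀ is true — a Type I error (false positive).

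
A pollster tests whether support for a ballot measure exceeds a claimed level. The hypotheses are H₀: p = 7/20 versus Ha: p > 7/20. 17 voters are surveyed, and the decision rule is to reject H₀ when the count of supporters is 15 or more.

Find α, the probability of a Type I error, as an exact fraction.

Under H₀, K ~ Binomial(17, 7/20), and α = P(K ≥ 15).
P(K ≥ 15) = Σ_{j=15}^{17} C(17,j)·(7/20)^j·(13/20)^{17-j} = 5834753095719947/655360000000000000000.

5834753095719947/655360000000000000000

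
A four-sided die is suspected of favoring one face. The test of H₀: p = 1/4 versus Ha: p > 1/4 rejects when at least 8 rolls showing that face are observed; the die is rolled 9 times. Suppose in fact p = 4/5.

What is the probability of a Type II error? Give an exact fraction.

A Type II error is failing to reject when Ha holds: with p = 4/5, β = P(X ≤ 7).
Adding the binomial probabilities P(X=0)+…+P(X=7) at p = 4/5 gives 1101157/1953125.

1101157/1953125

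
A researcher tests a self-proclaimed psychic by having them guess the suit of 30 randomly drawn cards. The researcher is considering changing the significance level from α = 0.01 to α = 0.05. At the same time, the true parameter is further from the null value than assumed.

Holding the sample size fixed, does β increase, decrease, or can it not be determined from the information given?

With a larger α the critical value moves toward the center, so more of the Ha sampling distribution lies in the rejection region. The further the true parameter sits from the null value, the more of the Ha sampling distribution falls in the rejection region. Both changes push β in the same direction.

It decreases.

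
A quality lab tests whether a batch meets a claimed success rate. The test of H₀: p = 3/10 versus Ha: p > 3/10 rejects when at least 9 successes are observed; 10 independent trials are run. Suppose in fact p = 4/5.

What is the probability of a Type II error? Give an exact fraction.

β = P(fail to reject H₀ | Ha true) = P(Y ≤ 8 | p = 4/5), Y ~ Binomial(10, 4/5).
Summing C(10,j)·(4/5)^j·(1/5)^{10-j} for j = 0..8 gives 6095609/9765625.

6095609/9765625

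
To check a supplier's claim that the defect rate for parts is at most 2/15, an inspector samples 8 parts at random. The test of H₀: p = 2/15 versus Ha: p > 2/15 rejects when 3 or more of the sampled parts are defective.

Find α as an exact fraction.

67527008/854296875

α = P(reject H₀ | H₀ true) = P(Y ≥ 3 | p = 2/15), Y ~ Binomial(8, 2/15).
Via the complement, α = 1 − Σ_{j=0}^{2} C(8,j)(2/15)^j(13/15)^{8-j} = 67527008/854296875.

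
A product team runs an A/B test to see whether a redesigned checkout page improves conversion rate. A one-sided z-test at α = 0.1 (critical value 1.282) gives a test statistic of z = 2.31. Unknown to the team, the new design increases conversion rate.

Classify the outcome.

Neither — the decision is correct.

The conventional null hypothesis is that the new design has no effect on conversion rate.
Since z = 2.31 > z* = 1.282, H₀ is rejected.
H₀ is false (actually the new design increases conversion rate).
The decision matches the true state — no error.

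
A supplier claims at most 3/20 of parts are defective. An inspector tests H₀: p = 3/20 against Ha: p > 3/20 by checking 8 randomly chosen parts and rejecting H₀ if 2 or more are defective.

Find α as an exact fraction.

8776114407/25600000000

The significance level is the probability, assuming p = 3/20, of seeing 2 or more defectives in 8 draws.
α = 1 − P(Y ≤ 1) = 1 − 16823885593/25600000000 = 8776114407/25600000000.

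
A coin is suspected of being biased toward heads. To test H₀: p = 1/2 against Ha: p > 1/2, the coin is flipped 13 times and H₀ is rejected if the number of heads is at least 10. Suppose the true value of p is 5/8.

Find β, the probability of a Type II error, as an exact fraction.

β = P(fail to reject H₀ | Ha true) = P(S ≤ 9 | p = 5/8), S ~ Binomial(13, 5/8).
Summing C(13,j)·(5/8)^j·(3/8)^{13-j} for j = 0..9 gives 107331531597/137438953472.

107331531597/137438953472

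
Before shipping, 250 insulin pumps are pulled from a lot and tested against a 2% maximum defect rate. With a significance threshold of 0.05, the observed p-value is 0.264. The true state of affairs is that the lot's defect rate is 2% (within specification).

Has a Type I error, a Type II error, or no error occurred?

The conventional null hypothesis is that the lot's defect rate is 2% (within specification).
Since p = 0.264 ≥ α = 0.05, H₀ is not rejected.
H₀ is true (actually the lot's defect rate is 2% (within specification)).
The decision matches the true state — no error.

No error (correct decision).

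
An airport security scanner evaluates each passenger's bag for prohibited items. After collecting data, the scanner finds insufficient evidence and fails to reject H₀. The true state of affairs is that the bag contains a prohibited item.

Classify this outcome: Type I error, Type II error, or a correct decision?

The conventional null hypothesis here is that the bag contains no prohibited items.
H₀ was not rejected, but H₀ is actually false.
Failing to reject a false null hypothesis is a Type II error (false negative).

Type II error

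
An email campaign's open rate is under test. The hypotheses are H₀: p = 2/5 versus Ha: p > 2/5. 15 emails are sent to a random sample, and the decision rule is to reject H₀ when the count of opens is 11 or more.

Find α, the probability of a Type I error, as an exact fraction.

285267968/30517578125

α = P(reject H₀ | H₀ true) = P(Y ≥ 11 | p = 2/5), with Y ~ Binomial(15, 2/5).
P(Y ≥ 11) = Σ_{j=11}^{15} C(15,j)·(2/5)^j·(3/5)^{15-j} = 285267968/30517578125.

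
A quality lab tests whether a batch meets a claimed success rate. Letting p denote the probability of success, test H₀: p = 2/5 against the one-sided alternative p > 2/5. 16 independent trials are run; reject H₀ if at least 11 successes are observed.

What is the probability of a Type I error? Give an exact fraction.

α = P(reject H₀ | H₀ true) = P(Y ≥ 11 | p = 2/5), with Y ~ Binomial(16, 2/5).
Adding the binomial terms for j = 11 through 16 with p = 2/5 yields 2920824832/152587890625.

2920824832/152587890625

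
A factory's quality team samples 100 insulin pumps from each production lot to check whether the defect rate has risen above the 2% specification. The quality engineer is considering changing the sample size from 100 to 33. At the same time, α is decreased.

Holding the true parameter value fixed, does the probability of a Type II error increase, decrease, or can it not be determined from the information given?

It increases.

A smaller sample increases the standard error, so the sampling distributions under H₀ and Ha overlap more. A smaller α moves the rejection region further into the tail. With the alternative true, more outcomes now fall outside the rejection region, so failing to reject becomes more likely. Both changes push β in the same direction.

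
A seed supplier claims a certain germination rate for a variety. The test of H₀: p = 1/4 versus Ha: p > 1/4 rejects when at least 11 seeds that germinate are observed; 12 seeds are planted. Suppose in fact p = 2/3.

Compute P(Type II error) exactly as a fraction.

β = P(fail to reject H₀ | Ha true) = P(X ≤ 10 | p = 2/3), X ~ Binomial(12, 2/3).
Adding the binomial probabilities P(X=0)+…+P(X=10) at p = 2/3 gives 502769/531441.

502769/531441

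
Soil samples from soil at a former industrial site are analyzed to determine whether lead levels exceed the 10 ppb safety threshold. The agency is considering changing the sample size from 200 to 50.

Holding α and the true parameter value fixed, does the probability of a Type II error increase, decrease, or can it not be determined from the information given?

It increases.

With less data the test statistic is noisier; under Ha, more outcomes land inside the acceptance region.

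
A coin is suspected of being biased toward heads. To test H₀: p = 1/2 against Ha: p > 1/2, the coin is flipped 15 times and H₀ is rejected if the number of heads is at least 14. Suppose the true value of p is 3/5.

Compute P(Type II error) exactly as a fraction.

30359740148/30517578125

A Type II error is failing to reject when Ha holds: with p = 3/5, β = P(X ≤ 13).
Summing C(15,j)·(3/5)^j·(2/5)^{15-j} for j = 0..13 gives 30359740148/30517578125.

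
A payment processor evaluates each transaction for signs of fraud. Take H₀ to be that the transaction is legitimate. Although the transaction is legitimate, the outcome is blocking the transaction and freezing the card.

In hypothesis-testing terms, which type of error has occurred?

Type I error

'Blocking the transaction and freezing the card' corresponds to rejecting H₀.
H₀ was rejected but H₀ is true — a Type I error (false positive).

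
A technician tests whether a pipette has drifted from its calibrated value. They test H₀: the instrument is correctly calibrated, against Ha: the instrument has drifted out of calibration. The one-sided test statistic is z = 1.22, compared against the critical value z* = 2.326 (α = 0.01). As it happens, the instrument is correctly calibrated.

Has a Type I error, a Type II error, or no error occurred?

No error (correct decision).

Since z = 1.22 ≤ z* = 2.326, H₀ is not rejected.
H₀ is true (actually the instrument is correctly calibrated).
The decision matches the true state — no error.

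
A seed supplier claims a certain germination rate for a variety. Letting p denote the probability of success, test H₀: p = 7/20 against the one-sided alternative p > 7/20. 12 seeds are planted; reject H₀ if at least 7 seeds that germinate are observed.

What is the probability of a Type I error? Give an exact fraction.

Under H₀, X ~ Binomial(12, 7/20), and α = P(X ≥ 7).
P(X ≥ 7) = Σ_{j=7}^{12} C(12,j)·(7/20)^j·(13/20)^{12-j} = 173326469368969/2048000000000000.

173326469368969/2048000000000000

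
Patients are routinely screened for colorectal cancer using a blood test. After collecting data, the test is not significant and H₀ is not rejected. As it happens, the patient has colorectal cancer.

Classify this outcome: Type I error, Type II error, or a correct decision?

The conventional null hypothesis here is that the patient does not have colorectal cancer.
H₀ was not rejected, but H₀ is actually false.
Failing to reject a false null hypothesis is a Type II error (false negative).

Type II error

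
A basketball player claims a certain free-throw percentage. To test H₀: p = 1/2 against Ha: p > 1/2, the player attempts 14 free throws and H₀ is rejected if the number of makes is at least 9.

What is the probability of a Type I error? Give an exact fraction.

3473/16384

The Type I error probability is α = P(S ≥ 9) computed under H₀, where S ~ Binomial(14, 1/2).
P(S ≥ 9) = [C(14,9) + C(14,10) + C(14,11) + C(14,12) + C(14,13) + C(14,14)] / 2^14 = (2002 + 1001 + 364 + 91 + 14 + 1) / 16384 = 3473/16384.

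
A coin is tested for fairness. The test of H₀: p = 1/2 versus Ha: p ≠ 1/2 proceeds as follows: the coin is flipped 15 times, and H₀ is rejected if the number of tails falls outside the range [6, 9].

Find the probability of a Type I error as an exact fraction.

309/1024

α = P(X ≤ 5 or X ≥ 10 | p = 1/2), X ~ Binomial(15, 1/2).
Each tail has probability (1 + 15 + 105 + 455 + 1365 + 3003)/32768; doubling gives α = 9888/32768 = 309/1024.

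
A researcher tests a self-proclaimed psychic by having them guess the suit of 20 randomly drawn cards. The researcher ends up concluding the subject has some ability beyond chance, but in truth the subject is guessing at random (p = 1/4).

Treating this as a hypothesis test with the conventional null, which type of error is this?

The null hypothesis here is that the subject is guessing at random (p = 1/4).
'Concluding the subject has some ability beyond chance' corresponds to rejecting H₀.
H₀ was rejected but H₀ is true — a Type I error (false positive).

Type I error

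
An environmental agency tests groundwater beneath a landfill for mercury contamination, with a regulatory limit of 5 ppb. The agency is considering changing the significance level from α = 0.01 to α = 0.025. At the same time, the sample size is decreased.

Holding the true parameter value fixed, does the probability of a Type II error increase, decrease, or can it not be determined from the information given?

Cannot be determined from the information given.

The first change alone would make β decrease; the second alone would make β increase. Which effect dominates depends on the magnitudes, which are not given.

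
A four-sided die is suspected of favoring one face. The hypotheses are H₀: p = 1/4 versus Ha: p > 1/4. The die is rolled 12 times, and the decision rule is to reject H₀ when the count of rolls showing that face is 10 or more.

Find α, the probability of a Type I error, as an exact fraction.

α = P(reject H₀ | H₀ true) = P(Y ≥ 10 | p = 1/4), with Y ~ Binomial(12, 1/4).
Summing C(12,j)(1/4)^j(3/4)^{12−j} for j = 10,…,12 gives 631/16777216.

631/16777216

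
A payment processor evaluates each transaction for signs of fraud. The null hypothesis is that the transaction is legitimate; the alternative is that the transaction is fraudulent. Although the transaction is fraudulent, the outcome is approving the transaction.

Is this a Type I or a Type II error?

'Approving the transaction' corresponds to failing to reject H₀.
H₀ was not rejected but H₀ is false — a Type II error (false negative).

Type II error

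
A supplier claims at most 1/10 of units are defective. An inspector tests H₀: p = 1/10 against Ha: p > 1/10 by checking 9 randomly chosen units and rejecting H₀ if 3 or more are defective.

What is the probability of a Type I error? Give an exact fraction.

26486069/500000000

Under H₀, K ~ Binomial(9, 1/10); the Type I error rate is P(K ≥ 3).
Via the complement, α = 1 − Σ_{j=0}^{2} C(9,j)(1/10)^j(9/10)^{9-j} = 26486069/500000000.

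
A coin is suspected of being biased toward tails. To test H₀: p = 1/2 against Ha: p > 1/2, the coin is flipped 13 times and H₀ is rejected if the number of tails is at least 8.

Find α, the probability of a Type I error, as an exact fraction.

The Type I error probability is α = P(S ≥ 8) computed under H₀, where S ~ Binomial(13, 1/2).
That's C(13,8) + C(13,9) + C(13,10) + C(13,11) + C(13,12) + C(13,13) over 2^13, i.e. (1287 + 715 + 286 + 78 + 13 + 1)/8192 = 2380/8192 = 595/2048.

595/2048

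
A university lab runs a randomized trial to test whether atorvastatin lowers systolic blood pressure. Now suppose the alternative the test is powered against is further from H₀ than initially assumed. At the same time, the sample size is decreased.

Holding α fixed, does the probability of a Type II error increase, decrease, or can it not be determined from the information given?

Cannot be determined from the information given.

The first change alone would make β decrease; the second alone would make β increase. Which effect dominates depends on the magnitudes, which are not given.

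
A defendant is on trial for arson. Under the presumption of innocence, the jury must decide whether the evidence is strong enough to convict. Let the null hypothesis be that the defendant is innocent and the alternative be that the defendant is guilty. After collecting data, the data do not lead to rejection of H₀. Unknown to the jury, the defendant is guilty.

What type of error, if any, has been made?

Type II error

H₀ was not rejected, but H₀ is actually false.
Failing to reject a false null hypothesis is a Type II error (false negative).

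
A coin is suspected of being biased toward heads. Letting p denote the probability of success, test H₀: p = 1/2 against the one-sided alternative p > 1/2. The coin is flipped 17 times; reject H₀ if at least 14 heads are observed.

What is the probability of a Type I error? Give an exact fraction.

417/65536

α = P(reject H₀ | H₀ true) = P(S ≥ 14 | p = 1/2), with S ~ Binomial(17, 1/2).
P(S ≥ 14) = [C(17,14) + C(17,15) + C(17,16) + C(17,17)] / 2^17 = (680 + 136 + 17 + 1) / 131072 = 834/131072 = 417/65536.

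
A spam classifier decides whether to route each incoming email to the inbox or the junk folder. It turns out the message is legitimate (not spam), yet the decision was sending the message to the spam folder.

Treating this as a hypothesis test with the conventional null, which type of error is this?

The null hypothesis here is that the message is legitimate (not spam).
'Sending the message to the spam folder' corresponds to rejecting H₀.
H₀ was rejected but H₀ is true — a Type I error (false positive).

Type I error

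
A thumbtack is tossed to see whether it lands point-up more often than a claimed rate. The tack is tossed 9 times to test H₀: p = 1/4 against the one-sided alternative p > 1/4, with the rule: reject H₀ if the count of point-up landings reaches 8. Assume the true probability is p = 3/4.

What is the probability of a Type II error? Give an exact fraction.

45853/65536

Under the alternative p = 3/4, Y ~ Binomial(9, 3/4); β is the probability the test does not reject, P(Y < 8).
Summing C(9,j)·(3/4)^j·(1/4)^{9-j} for j = 0..7 gives 45853/65536.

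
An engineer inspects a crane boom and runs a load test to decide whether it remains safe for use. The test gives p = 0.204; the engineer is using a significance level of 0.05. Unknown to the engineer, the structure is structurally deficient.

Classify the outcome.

Type II error

The conventional null hypothesis is that the structure meets the required load capacity (safe).
Since p = 0.204 ≥ α = 0.05, H₀ is not rejected.
H₀ is false (actually the structure is structurally deficient).
Failing to reject a false H₀ is a Type II error.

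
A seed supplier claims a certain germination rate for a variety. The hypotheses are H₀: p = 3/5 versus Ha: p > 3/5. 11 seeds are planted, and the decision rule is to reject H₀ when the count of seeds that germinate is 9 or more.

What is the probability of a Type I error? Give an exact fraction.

The Type I error probability is α = P(K ≥ 9) computed under H₀, where K ~ Binomial(11, 3/5).
Adding the binomial terms for j = 9 through 11 with p = 3/5 yields 1161297/9765625.

1161297/9765625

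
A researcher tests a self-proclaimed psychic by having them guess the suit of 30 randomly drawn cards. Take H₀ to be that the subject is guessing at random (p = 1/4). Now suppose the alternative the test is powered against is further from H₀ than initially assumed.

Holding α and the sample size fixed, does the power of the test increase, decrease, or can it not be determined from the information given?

It increases.

A larger true effect moves the Ha sampling distribution further from the H₀ critical value, making rejection more likely when Ha is true.
Since power = 1 − β and β decreases, power increases.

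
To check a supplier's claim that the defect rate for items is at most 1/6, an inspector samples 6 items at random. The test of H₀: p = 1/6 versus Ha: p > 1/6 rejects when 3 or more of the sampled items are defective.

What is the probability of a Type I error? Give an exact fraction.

1453/23328

The significance level is the probability, assuming p = 1/6, of seeing 3 or more defectives in 6 draws.
Via the complement, α = 1 − Σ_{j=0}^{2} C(6,j)(1/6)^j(5/6)^{6-j} = 1453/23328.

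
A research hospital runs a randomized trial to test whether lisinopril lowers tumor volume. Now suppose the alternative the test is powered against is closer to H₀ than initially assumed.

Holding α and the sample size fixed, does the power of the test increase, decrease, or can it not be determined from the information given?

A smaller true effect puts the Ha sampling distribution closer to H₀, so more of it falls in the non-rejection region.
Since power = 1 − β and β increases, power decreases.

It decreases.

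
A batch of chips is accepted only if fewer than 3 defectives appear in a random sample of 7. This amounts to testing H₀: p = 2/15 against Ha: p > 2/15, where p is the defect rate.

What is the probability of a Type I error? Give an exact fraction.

623128/11390625

Under H₀, S ~ Binomial(7, 2/15); the Type I error rate is P(S ≥ 3).
Computing the lower-tail complement: 1 − 10767497/11390625 = 623128/11390625.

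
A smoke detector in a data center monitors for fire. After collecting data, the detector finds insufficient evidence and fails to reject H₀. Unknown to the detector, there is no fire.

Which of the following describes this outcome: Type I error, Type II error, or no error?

The conventional null hypothesis here is that there is no fire.
The test retained a true H₀ — the decision matches the true state.

Neither — the decision is correct.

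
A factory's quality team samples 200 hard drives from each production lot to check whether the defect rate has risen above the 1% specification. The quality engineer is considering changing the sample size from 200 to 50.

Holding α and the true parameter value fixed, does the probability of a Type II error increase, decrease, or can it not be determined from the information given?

With less data the test statistic is noisier; under Ha, more outcomes land inside the acceptance region.

It increases.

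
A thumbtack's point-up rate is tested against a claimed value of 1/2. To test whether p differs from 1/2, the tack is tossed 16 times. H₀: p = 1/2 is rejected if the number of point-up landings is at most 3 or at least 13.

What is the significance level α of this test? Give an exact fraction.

697/32768

Under H₀, K ~ Binomial(16, 1/2); α is the probability of landing in either tail, P(K ≤ 3) + P(K ≥ 13).
Each tail has probability (1 + 16 + 120 + 560)/65536; doubling gives α = 1394/65536 = 697/32768.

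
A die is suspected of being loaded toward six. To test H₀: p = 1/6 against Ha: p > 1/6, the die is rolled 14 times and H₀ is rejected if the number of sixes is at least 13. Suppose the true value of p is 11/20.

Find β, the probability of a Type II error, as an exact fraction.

A Type II error is failing to reject when Ha holds: with p = 11/20, β = P(Y ≤ 12).
Adding the binomial probabilities P(Y=0)+…+P(Y=12) at p = 11/20 gives 1633670388436281453/1638400000000000000.

1633670388436281453/1638400000000000000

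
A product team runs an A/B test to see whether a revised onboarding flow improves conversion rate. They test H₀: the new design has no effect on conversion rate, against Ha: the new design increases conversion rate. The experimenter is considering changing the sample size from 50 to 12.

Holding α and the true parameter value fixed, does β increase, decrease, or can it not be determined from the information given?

It increases.

Reducing n widens both sampling distributions, so the test has less ability to distinguish Ha from H₀.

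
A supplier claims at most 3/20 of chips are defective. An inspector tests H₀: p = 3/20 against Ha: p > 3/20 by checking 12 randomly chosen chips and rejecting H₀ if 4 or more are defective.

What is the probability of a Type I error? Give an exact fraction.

75535426487313/819200000000000

The significance level is the probability, assuming p = 3/20, of seeing 4 or more defectives in 12 draws.
Via the complement, α = 1 − Σ_{j=0}^{3} C(12,j)(3/20)^j(17/20)^{12-j} = 75535426487313/819200000000000.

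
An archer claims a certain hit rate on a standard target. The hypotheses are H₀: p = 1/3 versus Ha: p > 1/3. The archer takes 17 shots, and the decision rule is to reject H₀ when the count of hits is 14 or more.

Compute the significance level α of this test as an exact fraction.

The Type I error probability is α = P(S ≥ 14) computed under H₀, where S ~ Binomial(17, 1/3).
P(S ≥ 14) = Σ_{j=14}^{17} C(17,j)·(1/3)^j·(2/3)^{17-j} = 6019/129140163.

6019/129140163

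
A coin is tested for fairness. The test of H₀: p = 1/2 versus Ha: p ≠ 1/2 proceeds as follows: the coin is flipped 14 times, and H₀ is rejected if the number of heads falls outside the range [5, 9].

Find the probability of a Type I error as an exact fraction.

1471/8192

Under H₀, X ~ Binomial(14, 1/2); α is the probability of landing in either tail, P(X ≤ 4) + P(X ≥ 10).
The two tails are symmetric, so α = 2·(1 + 14 + 91 + 364 + 1001)/2^14 = 2942/16384 = 1471/8192.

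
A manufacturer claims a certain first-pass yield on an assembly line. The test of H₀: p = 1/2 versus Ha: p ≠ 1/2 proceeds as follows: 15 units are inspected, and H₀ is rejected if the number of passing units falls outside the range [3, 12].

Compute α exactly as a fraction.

121/16384

α = P(X ≤ 2 or X ≥ 13 | p = 1/2), X ~ Binomial(15, 1/2).
By symmetry, α = 2·P(X ≤ 2) = 2·(1 + 15 + 105)/32768 = 242/32768 = 121/16384.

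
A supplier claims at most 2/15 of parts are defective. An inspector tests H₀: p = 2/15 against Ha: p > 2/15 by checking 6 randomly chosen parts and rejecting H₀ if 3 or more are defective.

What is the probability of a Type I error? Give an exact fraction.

78928/2278125

The significance level is the probability, assuming p = 2/15, of seeing 3 or more defectives in 6 draws.
α = 1 − P(K ≤ 2) = 1 − 2199197/2278125 = 78928/2278125.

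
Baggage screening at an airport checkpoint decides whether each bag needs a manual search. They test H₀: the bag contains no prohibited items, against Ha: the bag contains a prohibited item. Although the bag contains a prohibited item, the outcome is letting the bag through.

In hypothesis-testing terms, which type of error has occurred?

Type II error

'Letting the bag through' corresponds to failing to reject H₀.
H₀ was not rejected but H₀ is false — a Type II error (false negative).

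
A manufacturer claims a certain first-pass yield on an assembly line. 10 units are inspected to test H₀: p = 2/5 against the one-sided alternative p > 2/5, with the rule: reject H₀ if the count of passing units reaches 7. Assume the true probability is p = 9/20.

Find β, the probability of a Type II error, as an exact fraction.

Under the alternative p = 9/20, X ~ Binomial(10, 9/20); β is the probability the test does not reject, P(X < 7).
Equivalently, β = 1 − P(X ≥ 7) = 2298892939321/2560000000000.

2298892939321/2560000000000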